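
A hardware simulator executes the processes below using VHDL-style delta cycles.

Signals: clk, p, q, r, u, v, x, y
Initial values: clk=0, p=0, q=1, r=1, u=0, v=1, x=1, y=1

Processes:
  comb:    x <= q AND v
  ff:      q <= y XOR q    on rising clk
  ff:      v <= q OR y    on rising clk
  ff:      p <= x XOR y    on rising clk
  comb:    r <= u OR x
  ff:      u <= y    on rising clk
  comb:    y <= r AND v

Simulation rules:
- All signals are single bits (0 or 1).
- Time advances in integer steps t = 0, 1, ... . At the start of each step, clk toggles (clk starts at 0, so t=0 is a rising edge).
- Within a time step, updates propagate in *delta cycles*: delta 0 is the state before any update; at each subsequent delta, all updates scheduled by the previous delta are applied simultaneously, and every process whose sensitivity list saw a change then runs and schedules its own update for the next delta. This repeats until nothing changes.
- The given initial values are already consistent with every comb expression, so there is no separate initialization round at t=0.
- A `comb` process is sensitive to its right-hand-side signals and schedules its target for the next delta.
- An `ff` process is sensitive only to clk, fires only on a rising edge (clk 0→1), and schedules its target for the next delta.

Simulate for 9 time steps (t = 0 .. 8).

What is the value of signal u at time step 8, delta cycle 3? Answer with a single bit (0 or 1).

t=0 Δ0: y=1 clk=0 r=1 x=1 q=1 v=1 p=0 u=0
  Δ1: clk:0→1
  Δ2: q:1→0, u:0→1
  Δ3: x:1→0
  (3Δ to stable)
t=1 Δ0: y=1 clk=1 r=1 x=0 q=0 v=1 p=0 u=1
  Δ1: clk:1→0
  (1Δ to stable)
t=2 Δ0: y=1 clk=0 r=1 x=0 q=0 v=1 p=0 u=1
  Δ1: clk:0→1
  Δ2: q:0→1, p:0→1
  Δ3: x:0→1
  (3Δ to stable)
t=3 Δ0: y=1 clk=1 r=1 x=1 q=1 v=1 p=1 u=1
  Δ1: clk:1→0
  (1Δ to stable)
t=4 Δ0: y=1 clk=0 r=1 x=1 q=1 v=1 p=1 u=1
  Δ1: clk:0→1
  Δ2: q:1→0, p:1→0
  Δ3: x:1→0
  (3Δ to stable)
t=5 Δ0: y=1 clk=1 r=1 x=0 q=0 v=1 p=0 u=1
  Δ1: clk:1→0
  (1Δ to stable)
t=6 Δ0: y=1 clk=0 r=1 x=0 q=0 v=1 p=0 u=1
  Δ1: clk:0→1
  Δ2: q:0→1, p:0→1
  Δ3: x:0→1
  (3Δ to stable)
t=7 Δ0: y=1 clk=1 r=1 x=1 q=1 v=1 p=1 u=1
  Δ1: clk:1→0
  (1Δ to stable)
t=8 Δ0: y=1 clk=0 r=1 x=1 q=1 v=1 p=1 u=1
  Δ1: clk:0→1
  Δ2: q:1→0, p:1→0
  Δ3: x:1→0
  (3Δ to stable)

1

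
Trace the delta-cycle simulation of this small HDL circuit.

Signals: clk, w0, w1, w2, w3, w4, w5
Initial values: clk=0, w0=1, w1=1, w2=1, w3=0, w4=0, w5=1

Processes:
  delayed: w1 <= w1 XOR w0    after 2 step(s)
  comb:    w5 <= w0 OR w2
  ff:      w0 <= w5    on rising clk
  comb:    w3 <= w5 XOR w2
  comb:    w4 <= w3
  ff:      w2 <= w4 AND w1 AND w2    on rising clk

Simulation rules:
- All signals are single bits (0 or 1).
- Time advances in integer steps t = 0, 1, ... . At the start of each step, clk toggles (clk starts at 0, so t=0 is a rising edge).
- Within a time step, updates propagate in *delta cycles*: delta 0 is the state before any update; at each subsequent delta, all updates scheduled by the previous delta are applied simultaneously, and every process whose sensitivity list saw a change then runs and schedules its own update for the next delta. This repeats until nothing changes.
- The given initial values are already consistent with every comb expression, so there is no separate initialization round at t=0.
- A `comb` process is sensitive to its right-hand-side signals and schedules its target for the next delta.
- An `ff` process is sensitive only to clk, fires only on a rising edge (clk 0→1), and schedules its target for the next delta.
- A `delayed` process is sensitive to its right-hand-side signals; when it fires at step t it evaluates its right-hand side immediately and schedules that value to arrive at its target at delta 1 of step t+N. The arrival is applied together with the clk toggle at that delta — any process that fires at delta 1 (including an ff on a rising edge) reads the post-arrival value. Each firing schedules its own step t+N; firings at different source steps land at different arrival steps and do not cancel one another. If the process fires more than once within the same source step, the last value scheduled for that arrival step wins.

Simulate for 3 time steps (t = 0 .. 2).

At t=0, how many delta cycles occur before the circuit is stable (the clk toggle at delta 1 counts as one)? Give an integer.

[bits: w2,w0,w5,w3,clk,w4,w1]
t=0: Δ0=1110001 Δ1=1110101 Δ2=0110101 Δ3=0111101 Δ4=0111111 | 4Δ
t=1: Δ0=0111111 Δ1=0111011 | 1Δ
t=2: Δ0=0111011 Δ1=0111111 | 1Δ

4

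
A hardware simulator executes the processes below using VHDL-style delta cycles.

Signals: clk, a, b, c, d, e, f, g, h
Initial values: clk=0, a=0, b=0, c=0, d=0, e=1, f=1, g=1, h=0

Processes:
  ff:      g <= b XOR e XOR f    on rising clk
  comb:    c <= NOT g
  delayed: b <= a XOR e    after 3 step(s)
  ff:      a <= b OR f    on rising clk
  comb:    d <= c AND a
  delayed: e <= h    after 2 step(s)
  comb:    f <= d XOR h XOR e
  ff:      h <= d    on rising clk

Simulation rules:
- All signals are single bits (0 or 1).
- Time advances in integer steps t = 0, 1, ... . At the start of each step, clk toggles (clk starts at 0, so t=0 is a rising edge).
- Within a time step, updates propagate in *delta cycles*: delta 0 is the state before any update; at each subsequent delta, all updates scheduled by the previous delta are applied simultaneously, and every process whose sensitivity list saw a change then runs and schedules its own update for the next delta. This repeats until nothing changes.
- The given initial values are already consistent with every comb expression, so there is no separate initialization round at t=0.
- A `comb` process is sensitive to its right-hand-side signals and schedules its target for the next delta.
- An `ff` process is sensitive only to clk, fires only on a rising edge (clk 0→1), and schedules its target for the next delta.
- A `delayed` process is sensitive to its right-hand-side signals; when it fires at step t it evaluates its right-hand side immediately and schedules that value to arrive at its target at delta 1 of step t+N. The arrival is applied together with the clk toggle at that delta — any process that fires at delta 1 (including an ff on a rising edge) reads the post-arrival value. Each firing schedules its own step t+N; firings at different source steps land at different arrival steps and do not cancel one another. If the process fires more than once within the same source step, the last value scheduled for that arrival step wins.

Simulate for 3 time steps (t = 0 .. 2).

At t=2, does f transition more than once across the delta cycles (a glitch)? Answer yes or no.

t0.Δ0 d=0 b=0 e=1 g=1 a=0 c=0 h=0 f=1 clk=0
t0.Δ1 d=0 b=0 e=1 g=1 a=0 c=0 h=0 f=1 clk=1
t0.Δ2 d=0 b=0 e=1 g=0 a=1 c=0 h=0 f=1 clk=1
t0.Δ3 d=0 b=0 e=1 g=0 a=1 c=1 h=0 f=1 clk=1
t0.Δ4 d=1 b=0 e=1 g=0 a=1 c=1 h=0 f=1 clk=1
t0.Δ5 d=1 b=0 e=1 g=0 a=1 c=1 h=0 f=0 clk=1
t1.Δ0 d=1 b=0 e=1 g=0 a=1 c=1 h=0 f=0 clk=1
t1.Δ1 d=1 b=0 e=1 g=0 a=1 c=1 h=0 f=0 clk=0
t2.Δ0 d=1 b=0 e=1 g=0 a=1 c=1 h=0 f=0 clk=0
t2.Δ1 d=1 b=0 e=1 g=0 a=1 c=1 h=0 f=0 clk=1
t2.Δ2 d=1 b=0 e=1 g=1 a=0 c=1 h=1 f=0 clk=1
t2.Δ3 d=0 b=0 e=1 g=1 a=0 c=0 h=1 f=1 clk=1
t2.Δ4 d=0 b=0 e=1 g=1 a=0 c=0 h=1 f=0 clk=1

yes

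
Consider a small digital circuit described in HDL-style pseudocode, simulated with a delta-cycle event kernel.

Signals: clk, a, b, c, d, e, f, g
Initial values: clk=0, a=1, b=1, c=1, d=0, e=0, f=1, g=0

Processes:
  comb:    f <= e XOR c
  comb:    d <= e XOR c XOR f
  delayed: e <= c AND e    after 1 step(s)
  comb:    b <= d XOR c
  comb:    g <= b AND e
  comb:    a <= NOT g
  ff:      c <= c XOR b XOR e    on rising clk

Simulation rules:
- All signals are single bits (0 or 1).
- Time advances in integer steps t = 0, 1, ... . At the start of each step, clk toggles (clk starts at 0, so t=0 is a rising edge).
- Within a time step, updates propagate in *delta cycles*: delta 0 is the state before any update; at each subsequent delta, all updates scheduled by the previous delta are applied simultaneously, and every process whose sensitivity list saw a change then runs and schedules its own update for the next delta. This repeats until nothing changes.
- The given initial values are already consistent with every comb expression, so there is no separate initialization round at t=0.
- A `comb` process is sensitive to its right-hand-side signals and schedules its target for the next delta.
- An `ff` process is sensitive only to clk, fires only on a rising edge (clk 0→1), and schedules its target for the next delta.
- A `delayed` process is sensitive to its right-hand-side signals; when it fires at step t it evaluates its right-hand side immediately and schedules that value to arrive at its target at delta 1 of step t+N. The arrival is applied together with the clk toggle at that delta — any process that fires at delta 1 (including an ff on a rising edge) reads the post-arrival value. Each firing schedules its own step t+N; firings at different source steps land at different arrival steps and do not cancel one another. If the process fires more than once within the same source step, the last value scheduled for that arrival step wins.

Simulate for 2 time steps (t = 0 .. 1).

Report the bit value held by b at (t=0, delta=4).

1

[bits: g,clk,d,a,b,c,f,e]
t=0: Δ0=00011110 Δ1=01011110 Δ2=01011010 Δ3=01110000 Δ4=01011000 Δ5=01010000 | 5Δ
t=1: Δ0=01010000 Δ1=00010000 | 1Δ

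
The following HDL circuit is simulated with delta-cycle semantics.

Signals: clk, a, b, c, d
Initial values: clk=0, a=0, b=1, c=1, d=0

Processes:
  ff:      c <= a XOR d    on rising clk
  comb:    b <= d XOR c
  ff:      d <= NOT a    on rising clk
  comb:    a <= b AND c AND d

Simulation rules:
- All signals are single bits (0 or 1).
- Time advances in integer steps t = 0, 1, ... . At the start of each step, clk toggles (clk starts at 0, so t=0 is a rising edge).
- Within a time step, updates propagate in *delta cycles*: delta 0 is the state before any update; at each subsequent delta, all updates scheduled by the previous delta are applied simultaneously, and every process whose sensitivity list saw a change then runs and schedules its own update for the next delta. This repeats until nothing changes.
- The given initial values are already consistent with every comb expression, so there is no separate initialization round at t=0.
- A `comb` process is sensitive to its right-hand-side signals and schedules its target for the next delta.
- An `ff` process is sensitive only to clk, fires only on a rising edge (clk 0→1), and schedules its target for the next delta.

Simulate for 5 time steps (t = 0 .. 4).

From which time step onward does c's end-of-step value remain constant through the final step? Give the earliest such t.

t=0 Δ0: c=1 clk=0 b=1 a=0 d=0
  Δ1: clk:0→1
  Δ2: c:1→0, d:0→1
  (2Δ to stable)
t=1 Δ0: c=0 clk=1 b=1 a=0 d=1
  Δ1: clk:1→0
  (1Δ to stable)
t=2 Δ0: c=0 clk=0 b=1 a=0 d=1
  Δ1: clk:0→1
  Δ2: c:0→1
  Δ3: b:1→0, a:0→1
  Δ4: a:1→0
  (4Δ to stable)
t=3 Δ0: c=1 clk=1 b=0 a=0 d=1
  Δ1: clk:1→0
  (1Δ to stable)
t=4 Δ0: c=1 clk=0 b=0 a=0 d=1
  Δ1: clk:0→1
  (1Δ to stable)

2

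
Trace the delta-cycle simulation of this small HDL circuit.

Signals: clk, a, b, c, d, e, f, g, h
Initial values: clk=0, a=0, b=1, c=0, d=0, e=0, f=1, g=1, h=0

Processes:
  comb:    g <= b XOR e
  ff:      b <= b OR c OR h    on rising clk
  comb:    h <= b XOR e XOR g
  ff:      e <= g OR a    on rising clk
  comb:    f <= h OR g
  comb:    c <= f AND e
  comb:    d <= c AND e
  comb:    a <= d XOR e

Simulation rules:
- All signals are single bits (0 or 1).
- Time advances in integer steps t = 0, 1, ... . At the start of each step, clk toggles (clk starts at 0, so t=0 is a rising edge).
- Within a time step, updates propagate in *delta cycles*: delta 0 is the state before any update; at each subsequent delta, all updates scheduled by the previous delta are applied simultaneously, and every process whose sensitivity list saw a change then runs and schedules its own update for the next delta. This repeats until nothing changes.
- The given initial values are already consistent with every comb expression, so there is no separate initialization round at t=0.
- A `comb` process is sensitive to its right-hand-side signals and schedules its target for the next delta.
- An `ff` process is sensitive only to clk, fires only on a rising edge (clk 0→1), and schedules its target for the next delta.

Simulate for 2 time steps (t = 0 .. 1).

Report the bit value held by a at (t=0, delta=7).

t0.Δ0 g=1 b=1 h=0 a=0 e=0 f=1 c=0 d=0 clk=0
t0.Δ1 g=1 b=1 h=0 a=0 e=0 f=1 c=0 d=0 clk=1
t0.Δ2 g=1 b=1 h=0 a=0 e=1 f=1 c=0 d=0 clk=1
t0.Δ3 g=0 b=1 h=1 a=1 e=1 f=1 c=1 d=0 clk=1
t0.Δ4 g=0 b=1 h=0 a=1 e=1 f=1 c=1 d=1 clk=1
t0.Δ5 g=0 b=1 h=0 a=0 e=1 f=0 c=1 d=1 clk=1
t0.Δ6 g=0 b=1 h=0 a=0 e=1 f=0 c=0 d=1 clk=1
t0.Δ7 g=0 b=1 h=0 a=0 e=1 f=0 c=0 d=0 clk=1
t0.Δ8 g=0 b=1 h=0 a=1 e=1 f=0 c=0 d=0 clk=1
t1.Δ0 g=0 b=1 h=0 a=1 e=1 f=0 c=0 d=0 clk=1
t1.Δ1 g=0 b=1 h=0 a=1 e=1 f=0 c=0 d=0 clk=0

0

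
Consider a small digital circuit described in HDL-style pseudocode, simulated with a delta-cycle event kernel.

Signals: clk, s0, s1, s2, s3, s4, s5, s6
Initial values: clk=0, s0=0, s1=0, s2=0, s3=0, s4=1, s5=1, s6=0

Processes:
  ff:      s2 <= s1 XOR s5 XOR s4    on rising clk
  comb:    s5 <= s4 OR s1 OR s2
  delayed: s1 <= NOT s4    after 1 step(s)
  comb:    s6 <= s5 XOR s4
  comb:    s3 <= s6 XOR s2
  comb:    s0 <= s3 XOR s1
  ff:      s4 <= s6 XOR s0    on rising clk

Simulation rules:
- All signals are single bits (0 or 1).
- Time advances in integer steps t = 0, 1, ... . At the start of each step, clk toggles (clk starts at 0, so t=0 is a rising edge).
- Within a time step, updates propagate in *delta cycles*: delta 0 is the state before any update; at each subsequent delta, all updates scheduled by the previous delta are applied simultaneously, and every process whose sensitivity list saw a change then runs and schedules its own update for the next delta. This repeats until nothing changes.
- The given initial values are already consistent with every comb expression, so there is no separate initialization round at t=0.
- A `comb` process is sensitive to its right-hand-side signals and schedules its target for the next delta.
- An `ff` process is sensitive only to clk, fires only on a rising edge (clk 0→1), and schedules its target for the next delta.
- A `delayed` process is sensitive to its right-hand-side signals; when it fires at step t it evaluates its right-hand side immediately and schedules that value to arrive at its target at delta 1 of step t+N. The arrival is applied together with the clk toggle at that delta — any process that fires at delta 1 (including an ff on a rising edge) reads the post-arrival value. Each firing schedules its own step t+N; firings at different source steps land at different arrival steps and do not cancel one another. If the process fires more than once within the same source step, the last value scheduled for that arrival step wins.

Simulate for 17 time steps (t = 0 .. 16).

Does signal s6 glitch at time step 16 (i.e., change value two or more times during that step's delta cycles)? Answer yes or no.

t=0 Δ0: s6=0 s1=0 s3=0 s5=1 s2=0 clk=0 s4=1 s0=0
  Δ1: clk:0→1
  Δ2: s4:1→0
  Δ3: s6:0→1, s5:1→0
  Δ4: s6:1→0, s3:0→1
  Δ5: s3:1→0, s0:0→1
  Δ6: s0:1→0
  (6Δ to stable)
t=1 Δ0: s6=0 s1=0 s3=0 s5=0 s2=0 clk=1 s4=0 s0=0
  Δ1: s1:0→1, clk:1→0
  Δ2: s5:0→1, s0:0→1
  Δ3: s6:0→1
  Δ4: s3:0→1
  Δ5: s0:1→0
  (5Δ to stable)
t=2 Δ0: s6=1 s1=1 s3=1 s5=1 s2=0 clk=0 s4=0 s0=0
  Δ1: clk:0→1
  Δ2: s4:0→1
  Δ3: s6:1→0
  Δ4: s3:1→0
  Δ5: s0:0→1
  (5Δ to stable)
t=3 Δ0: s6=0 s1=1 s3=0 s5=1 s2=0 clk=1 s4=1 s0=1
  Δ1: s1:1→0, clk:1→0
  Δ2: s0:1→0
  (2Δ to stable)
t=4 Δ0: s6=0 s1=0 s3=0 s5=1 s2=0 clk=0 s4=1 s0=0
  Δ1: clk:0→1
  Δ2: s4:1→0
  Δ3: s6:0→1, s5:1→0
  Δ4: s6:1→0, s3:0→1
  Δ5: s3:1→0, s0:0→1
  Δ6: s0:1→0
  (6Δ to stable)
t=5 Δ0: s6=0 s1=0 s3=0 s5=0 s2=0 clk=1 s4=0 s0=0
  Δ1: s1:0→1, clk:1→0
  Δ2: s5:0→1, s0:0→1
  Δ3: s6:0→1
  Δ4: s3:0→1
  Δ5: s0:1→0
  (5Δ to stable)
t=6 Δ0: s6=1 s1=1 s3=1 s5=1 s2=0 clk=0 s4=0 s0=0
  Δ1: clk:0→1
  Δ2: s4:0→1
  Δ3: s6:1→0
  Δ4: s3:1→0
  Δ5: s0:0→1
  (5Δ to stable)
t=7 Δ0: s6=0 s1=1 s3=0 s5=1 s2=0 clk=1 s4=1 s0=1
  Δ1: s1:1→0, clk:1→0
  Δ2: s0:1→0
  (2Δ to stable)
t=8 Δ0: s6=0 s1=0 s3=0 s5=1 s2=0 clk=0 s4=1 s0=0
  Δ1: clk:0→1
  Δ2: s4:1→0
  Δ3: s6:0→1, s5:1→0
  Δ4: s6:1→0, s3:0→1
  Δ5: s3:1→0, s0:0→1
  Δ6: s0:1→0
  (6Δ to stable)
t=9 Δ0: s6=0 s1=0 s3=0 s5=0 s2=0 clk=1 s4=0 s0=0
  Δ1: s1:0→1, clk:1→0
  Δ2: s5:0→1, s0:0→1
  Δ3: s6:0→1
  Δ4: s3:0→1
  Δ5: s0:1→0
  (5Δ to stable)
t=10 Δ0: s6=1 s1=1 s3=1 s5=1 s2=0 clk=0 s4=0 s0=0
  Δ1: clk:0→1
  Δ2: s4:0→1
  Δ3: s6:1→0
  Δ4: s3:1→0
  Δ5: s0:0→1
  (5Δ to stable)
t=11 Δ0: s6=0 s1=1 s3=0 s5=1 s2=0 clk=1 s4=1 s0=1
  Δ1: s1:1→0, clk:1→0
  Δ2: s0:1→0
  (2Δ to stable)
t=12 Δ0: s6=0 s1=0 s3=0 s5=1 s2=0 clk=0 s4=1 s0=0
  Δ1: clk:0→1
  Δ2: s4:1→0
  Δ3: s6:0→1, s5:1→0
  Δ4: s6:1→0, s3:0→1
  Δ5: s3:1→0, s0:0→1
  Δ6: s0:1→0
  (6Δ to stable)
t=13 Δ0: s6=0 s1=0 s3=0 s5=0 s2=0 clk=1 s4=0 s0=0
  Δ1: s1:0→1, clk:1→0
  Δ2: s5:0→1, s0:0→1
  Δ3: s6:0→1
  Δ4: s3:0→1
  Δ5: s0:1→0
  (5Δ to stable)
t=14 Δ0: s6=1 s1=1 s3=1 s5=1 s2=0 clk=0 s4=0 s0=0
  Δ1: clk:0→1
  Δ2: s4:0→1
  Δ3: s6:1→0
  Δ4: s3:1→0
  Δ5: s0:0→1
  (5Δ to stable)
t=15 Δ0: s6=0 s1=1 s3=0 s5=1 s2=0 clk=1 s4=1 s0=1
  Δ1: s1:1→0, clk:1→0
  Δ2: s0:1→0
  (2Δ to stable)
t=16 Δ0: s6=0 s1=0 s3=0 s5=1 s2=0 clk=0 s4=1 s0=0
  Δ1: clk:0→1
  Δ2: s4:1→0
  Δ3: s6:0→1, s5:1→0
  Δ4: s6:1→0, s3:0→1
  Δ5: s3:1→0, s0:0→1
  Δ6: s0:1→0
  (6Δ to stable)

yes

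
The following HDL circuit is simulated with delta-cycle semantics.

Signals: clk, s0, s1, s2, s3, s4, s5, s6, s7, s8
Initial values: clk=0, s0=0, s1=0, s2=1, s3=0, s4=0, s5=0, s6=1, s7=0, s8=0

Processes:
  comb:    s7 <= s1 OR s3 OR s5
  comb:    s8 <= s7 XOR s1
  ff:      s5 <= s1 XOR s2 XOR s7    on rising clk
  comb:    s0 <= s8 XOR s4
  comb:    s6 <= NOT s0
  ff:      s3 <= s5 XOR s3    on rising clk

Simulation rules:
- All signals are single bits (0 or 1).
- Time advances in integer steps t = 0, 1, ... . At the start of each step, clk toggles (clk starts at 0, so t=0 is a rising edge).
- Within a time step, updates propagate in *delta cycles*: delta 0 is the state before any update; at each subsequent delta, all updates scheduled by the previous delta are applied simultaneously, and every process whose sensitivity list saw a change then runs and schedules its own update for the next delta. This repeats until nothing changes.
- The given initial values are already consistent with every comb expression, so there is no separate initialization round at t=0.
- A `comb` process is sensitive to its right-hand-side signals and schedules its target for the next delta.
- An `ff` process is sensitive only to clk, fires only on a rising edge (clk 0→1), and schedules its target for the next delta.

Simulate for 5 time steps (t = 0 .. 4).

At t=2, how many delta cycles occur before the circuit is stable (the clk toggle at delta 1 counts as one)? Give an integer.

t0.Δ0 s2=1 s6=1 s4=0 s0=0 s3=0 clk=0 s8=0 s7=0 s1=0 s5=0
t0.Δ1 s2=1 s6=1 s4=0 s0=0 s3=0 clk=1 s8=0 s7=0 s1=0 s5=0
t0.Δ2 s2=1 s6=1 s4=0 s0=0 s3=0 clk=1 s8=0 s7=0 s1=0 s5=1
t0.Δ3 s2=1 s6=1 s4=0 s0=0 s3=0 clk=1 s8=0 s7=1 s1=0 s5=1
t0.Δ4 s2=1 s6=1 s4=0 s0=0 s3=0 clk=1 s8=1 s7=1 s1=0 s5=1
t0.Δ5 s2=1 s6=1 s4=0 s0=1 s3=0 clk=1 s8=1 s7=1 s1=0 s5=1
t0.Δ6 s2=1 s6=0 s4=0 s0=1 s3=0 clk=1 s8=1 s7=1 s1=0 s5=1
t1.Δ0 s2=1 s6=0 s4=0 s0=1 s3=0 clk=1 s8=1 s7=1 s1=0 s5=1
t1.Δ1 s2=1 s6=0 s4=0 s0=1 s3=0 clk=0 s8=1 s7=1 s1=0 s5=1
t2.Δ0 s2=1 s6=0 s4=0 s0=1 s3=0 clk=0 s8=1 s7=1 s1=0 s5=1
t2.Δ1 s2=1 s6=0 s4=0 s0=1 s3=0 clk=1 s8=1 s7=1 s1=0 s5=1
t2.Δ2 s2=1 s6=0 s4=0 s0=1 s3=1 clk=1 s8=1 s7=1 s1=0 s5=0
t3.Δ0 s2=1 s6=0 s4=0 s0=1 s3=1 clk=1 s8=1 s7=1 s1=0 s5=0
t3.Δ1 s2=1 s6=0 s4=0 s0=1 s3=1 clk=0 s8=1 s7=1 s1=0 s5=0
t4.Δ0 s2=1 s6=0 s4=0 s0=1 s3=1 clk=0 s8=1 s7=1 s1=0 s5=0
t4.Δ1 s2=1 s6=0 s4=0 s0=1 s3=1 clk=1 s8=1 s7=1 s1=0 s5=0

2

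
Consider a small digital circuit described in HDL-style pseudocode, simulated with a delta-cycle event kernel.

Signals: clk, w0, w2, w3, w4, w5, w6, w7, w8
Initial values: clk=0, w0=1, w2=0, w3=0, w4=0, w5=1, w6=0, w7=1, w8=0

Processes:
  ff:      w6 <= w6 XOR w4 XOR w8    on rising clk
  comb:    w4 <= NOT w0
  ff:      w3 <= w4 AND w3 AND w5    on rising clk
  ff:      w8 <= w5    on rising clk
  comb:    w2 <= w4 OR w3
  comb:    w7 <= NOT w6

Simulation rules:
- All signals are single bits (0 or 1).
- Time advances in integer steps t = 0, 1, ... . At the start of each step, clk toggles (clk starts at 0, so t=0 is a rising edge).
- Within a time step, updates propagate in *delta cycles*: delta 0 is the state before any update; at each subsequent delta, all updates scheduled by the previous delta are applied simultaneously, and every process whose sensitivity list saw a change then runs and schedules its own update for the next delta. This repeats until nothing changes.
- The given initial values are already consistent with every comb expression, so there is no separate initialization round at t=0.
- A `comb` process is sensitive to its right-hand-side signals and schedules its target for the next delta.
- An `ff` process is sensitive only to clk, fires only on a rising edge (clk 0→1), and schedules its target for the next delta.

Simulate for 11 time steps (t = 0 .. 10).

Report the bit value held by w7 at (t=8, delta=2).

0

[bits: w5,w8,w3,w0,w2,clk,w6,w7,w4]
t=0: Δ0=100100010 Δ1=100101010 Δ2=110101010 | 2Δ
t=1: Δ0=110101010 Δ1=110100010 | 1Δ
t=2: Δ0=110100010 Δ1=110101010 Δ2=110101110 Δ3=110101100 | 3Δ
t=3: Δ0=110101100 Δ1=110100100 | 1Δ
t=4: Δ0=110100100 Δ1=110101100 Δ2=110101000 Δ3=110101010 | 3Δ
t=5: Δ0=110101010 Δ1=110100010 | 1Δ
t=6: Δ0=110100010 Δ1=110101010 Δ2=110101110 Δ3=110101100 | 3Δ
t=7: Δ0=110101100 Δ1=110100100 | 1Δ
t=8: Δ0=110100100 Δ1=110101100 Δ2=110101000 Δ3=110101010 | 3Δ
t=9: Δ0=110101010 Δ1=110100010 | 1Δ
t=10: Δ0=110100010 Δ1=110101010 Δ2=110101110 Δ3=110101100 | 3Δ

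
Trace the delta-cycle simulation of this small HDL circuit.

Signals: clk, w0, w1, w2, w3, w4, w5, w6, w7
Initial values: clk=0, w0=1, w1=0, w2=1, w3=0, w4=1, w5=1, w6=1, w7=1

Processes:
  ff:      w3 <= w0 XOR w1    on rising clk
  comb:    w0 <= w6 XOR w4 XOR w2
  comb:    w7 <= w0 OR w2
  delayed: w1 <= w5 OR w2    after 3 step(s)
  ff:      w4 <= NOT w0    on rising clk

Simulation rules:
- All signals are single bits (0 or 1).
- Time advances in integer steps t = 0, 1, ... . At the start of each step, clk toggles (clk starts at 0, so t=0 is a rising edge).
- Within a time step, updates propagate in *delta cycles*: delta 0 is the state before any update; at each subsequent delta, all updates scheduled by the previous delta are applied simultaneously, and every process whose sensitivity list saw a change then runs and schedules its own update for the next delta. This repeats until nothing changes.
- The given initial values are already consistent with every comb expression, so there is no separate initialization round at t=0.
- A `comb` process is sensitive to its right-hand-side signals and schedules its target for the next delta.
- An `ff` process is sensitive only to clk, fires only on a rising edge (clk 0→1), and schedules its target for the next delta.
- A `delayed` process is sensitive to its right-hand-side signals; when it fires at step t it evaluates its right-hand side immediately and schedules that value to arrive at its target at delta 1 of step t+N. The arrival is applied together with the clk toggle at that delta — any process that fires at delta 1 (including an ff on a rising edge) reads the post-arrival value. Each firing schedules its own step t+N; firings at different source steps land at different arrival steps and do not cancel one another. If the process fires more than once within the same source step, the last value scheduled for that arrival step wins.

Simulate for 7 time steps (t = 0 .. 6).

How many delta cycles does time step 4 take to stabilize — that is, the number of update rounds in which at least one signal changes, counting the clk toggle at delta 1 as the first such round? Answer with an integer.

t0.Δ0 w4=1 w6=1 w5=1 w1=0 w2=1 w7=1 w0=1 w3=0 clk=0
t0.Δ1 w4=1 w6=1 w5=1 w1=0 w2=1 w7=1 w0=1 w3=0 clk=1
t0.Δ2 w4=0 w6=1 w5=1 w1=0 w2=1 w7=1 w0=1 w3=1 clk=1
t0.Δ3 w4=0 w6=1 w5=1 w1=0 w2=1 w7=1 w0=0 w3=1 clk=1
t1.Δ0 w4=0 w6=1 w5=1 w1=0 w2=1 w7=1 w0=0 w3=1 clk=1
t1.Δ1 w4=0 w6=1 w5=1 w1=0 w2=1 w7=1 w0=0 w3=1 clk=0
t2.Δ0 w4=0 w6=1 w5=1 w1=0 w2=1 w7=1 w0=0 w3=1 clk=0
t2.Δ1 w4=0 w6=1 w5=1 w1=0 w2=1 w7=1 w0=0 w3=1 clk=1
t2.Δ2 w4=1 w6=1 w5=1 w1=0 w2=1 w7=1 w0=0 w3=0 clk=1
t2.Δ3 w4=1 w6=1 w5=1 w1=0 w2=1 w7=1 w0=1 w3=0 clk=1
t3.Δ0 w4=1 w6=1 w5=1 w1=0 w2=1 w7=1 w0=1 w3=0 clk=1
t3.Δ1 w4=1 w6=1 w5=1 w1=0 w2=1 w7=1 w0=1 w3=0 clk=0
t4.Δ0 w4=1 w6=1 w5=1 w1=0 w2=1 w7=1 w0=1 w3=0 clk=0
t4.Δ1 w4=1 w6=1 w5=1 w1=0 w2=1 w7=1 w0=1 w3=0 clk=1
t4.Δ2 w4=0 w6=1 w5=1 w1=0 w2=1 w7=1 w0=1 w3=1 clk=1
t4.Δ3 w4=0 w6=1 w5=1 w1=0 w2=1 w7=1 w0=0 w3=1 clk=1
t5.Δ0 w4=0 w6=1 w5=1 w1=0 w2=1 w7=1 w0=0 w3=1 clk=1
t5.Δ1 w4=0 w6=1 w5=1 w1=0 w2=1 w7=1 w0=0 w3=1 clk=0
t6.Δ0 w4=0 w6=1 w5=1 w1=0 w2=1 w7=1 w0=0 w3=1 clk=0
t6.Δ1 w4=0 w6=1 w5=1 w1=0 w2=1 w7=1 w0=0 w3=1 clk=1
t6.Δ2 w4=1 w6=1 w5=1 w1=0 w2=1 w7=1 w0=0 w3=0 clk=1
t6.Δ3 w4=1 w6=1 w5=1 w1=0 w2=1 w7=1 w0=1 w3=0 clk=1

3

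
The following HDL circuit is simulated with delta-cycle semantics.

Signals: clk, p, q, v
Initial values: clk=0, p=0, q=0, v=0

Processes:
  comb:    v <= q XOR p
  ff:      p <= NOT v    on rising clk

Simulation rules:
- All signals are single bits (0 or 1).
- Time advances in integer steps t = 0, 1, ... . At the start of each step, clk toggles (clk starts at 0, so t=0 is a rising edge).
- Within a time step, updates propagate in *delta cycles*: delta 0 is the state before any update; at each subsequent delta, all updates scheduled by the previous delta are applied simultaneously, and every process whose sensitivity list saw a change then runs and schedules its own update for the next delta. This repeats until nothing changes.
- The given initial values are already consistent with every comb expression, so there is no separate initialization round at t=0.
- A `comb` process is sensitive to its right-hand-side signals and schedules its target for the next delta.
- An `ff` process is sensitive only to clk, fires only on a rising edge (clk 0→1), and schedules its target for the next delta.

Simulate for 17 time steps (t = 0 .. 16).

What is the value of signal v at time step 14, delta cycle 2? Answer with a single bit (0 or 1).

1

[bits: p,q,v,clk]
t=0: Δ0=0000 Δ1=0001 Δ2=1001 Δ3=1011 | 3Δ
t=1: Δ0=1011 Δ1=1010 | 1Δ
t=2: Δ0=1010 Δ1=1011 Δ2=0011 Δ3=0001 | 3Δ
t=3: Δ0=0001 Δ1=0000 | 1Δ
t=4: Δ0=0000 Δ1=0001 Δ2=1001 Δ3=1011 | 3Δ
t=5: Δ0=1011 Δ1=1010 | 1Δ
t=6: Δ0=1010 Δ1=1011 Δ2=0011 Δ3=0001 | 3Δ
t=7: Δ0=0001 Δ1=0000 | 1Δ
t=8: Δ0=0000 Δ1=0001 Δ2=1001 Δ3=1011 | 3Δ
t=9: Δ0=1011 Δ1=1010 | 1Δ
t=10: Δ0=1010 Δ1=1011 Δ2=0011 Δ3=0001 | 3Δ
t=11: Δ0=0001 Δ1=0000 | 1Δ
t=12: Δ0=0000 Δ1=0001 Δ2=1001 Δ3=1011 | 3Δ
t=13: Δ0=1011 Δ1=1010 | 1Δ
t=14: Δ0=1010 Δ1=1011 Δ2=0011 Δ3=0001 | 3Δ
t=15: Δ0=0001 Δ1=0000 | 1Δ
t=16: Δ0=0000 Δ1=0001 Δ2=1001 Δ3=1011 | 3Δ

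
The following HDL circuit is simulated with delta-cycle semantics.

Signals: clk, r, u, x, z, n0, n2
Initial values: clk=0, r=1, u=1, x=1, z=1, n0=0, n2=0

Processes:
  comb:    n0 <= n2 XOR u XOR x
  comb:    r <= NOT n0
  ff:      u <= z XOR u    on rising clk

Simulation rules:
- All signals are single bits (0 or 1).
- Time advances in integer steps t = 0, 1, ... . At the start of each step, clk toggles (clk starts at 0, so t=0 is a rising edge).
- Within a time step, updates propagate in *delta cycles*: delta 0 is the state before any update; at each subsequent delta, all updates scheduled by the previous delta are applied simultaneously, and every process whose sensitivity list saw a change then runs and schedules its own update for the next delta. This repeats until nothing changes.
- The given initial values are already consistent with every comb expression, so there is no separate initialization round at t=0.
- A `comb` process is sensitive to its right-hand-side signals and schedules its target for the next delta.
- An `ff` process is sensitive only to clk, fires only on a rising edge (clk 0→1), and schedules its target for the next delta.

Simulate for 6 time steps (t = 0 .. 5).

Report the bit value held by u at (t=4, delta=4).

0

[bits: u,r,n2,z,n0,x,clk]
t=0: Δ0=1101010 Δ1=1101011 Δ2=0101011 Δ3=0101111 Δ4=0001111 | 4Δ
t=1: Δ0=0001111 Δ1=0001110 | 1Δ
t=2: Δ0=0001110 Δ1=0001111 Δ2=1001111 Δ3=1001011 Δ4=1101011 | 4Δ
t=3: Δ0=1101011 Δ1=1101010 | 1Δ
t=4: Δ0=1101010 Δ1=1101011 Δ2=0101011 Δ3=0101111 Δ4=0001111 | 4Δ
t=5: Δ0=0001111 Δ1=0001110 | 1Δ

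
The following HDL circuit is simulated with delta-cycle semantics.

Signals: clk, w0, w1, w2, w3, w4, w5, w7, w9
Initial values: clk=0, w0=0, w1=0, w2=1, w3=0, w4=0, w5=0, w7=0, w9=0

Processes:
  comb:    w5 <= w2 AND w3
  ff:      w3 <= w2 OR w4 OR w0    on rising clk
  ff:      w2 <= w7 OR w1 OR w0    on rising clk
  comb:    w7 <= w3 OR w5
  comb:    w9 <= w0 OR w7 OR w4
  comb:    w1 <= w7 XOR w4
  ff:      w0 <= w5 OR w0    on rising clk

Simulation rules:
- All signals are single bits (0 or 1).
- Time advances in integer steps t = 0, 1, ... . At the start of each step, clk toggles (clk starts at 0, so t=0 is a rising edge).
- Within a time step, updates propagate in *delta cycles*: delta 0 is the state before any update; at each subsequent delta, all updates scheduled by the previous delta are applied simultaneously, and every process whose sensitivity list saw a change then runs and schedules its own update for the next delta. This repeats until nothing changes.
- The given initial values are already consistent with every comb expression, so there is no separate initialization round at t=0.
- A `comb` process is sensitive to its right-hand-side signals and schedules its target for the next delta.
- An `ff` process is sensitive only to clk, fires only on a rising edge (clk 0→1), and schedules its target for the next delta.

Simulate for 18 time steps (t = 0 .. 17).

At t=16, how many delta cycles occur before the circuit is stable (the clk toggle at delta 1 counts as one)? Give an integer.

t=0 Δ0: w0=0 w2=1 w1=0 w4=0 w5=0 w3=0 w9=0 clk=0 w7=0
  Δ1: clk:0→1
  Δ2: w2:1→0, w3:0→1
  Δ3: w7:0→1
  Δ4: w1:0→1, w9:0→1
  (4Δ to stable)
t=1 Δ0: w0=0 w2=0 w1=1 w4=0 w5=0 w3=1 w9=1 clk=1 w7=1
  Δ1: clk:1→0
  (1Δ to stable)
t=2 Δ0: w0=0 w2=0 w1=1 w4=0 w5=0 w3=1 w9=1 clk=0 w7=1
  Δ1: clk:0→1
  Δ2: w2:0→1, w3:1→0
  Δ3: w7:1→0
  Δ4: w1:1→0, w9:1→0
  (4Δ to stable)
t=3 Δ0: w0=0 w2=1 w1=0 w4=0 w5=0 w3=0 w9=0 clk=1 w7=0
  Δ1: clk:1→0
  (1Δ to stable)
t=4 Δ0: w0=0 w2=1 w1=0 w4=0 w5=0 w3=0 w9=0 clk=0 w7=0
  Δ1: clk:0→1
  Δ2: w2:1→0, w3:0→1
  Δ3: w7:0→1
  Δ4: w1:0→1, w9:0→1
  (4Δ to stable)
t=5 Δ0: w0=0 w2=0 w1=1 w4=0 w5=0 w3=1 w9=1 clk=1 w7=1
  Δ1: clk:1→0
  (1Δ to stable)
t=6 Δ0: w0=0 w2=0 w1=1 w4=0 w5=0 w3=1 w9=1 clk=0 w7=1
  Δ1: clk:0→1
  Δ2: w2:0→1, w3:1→0
  Δ3: w7:1→0
  Δ4: w1:1→0, w9:1→0
  (4Δ to stable)
t=7 Δ0: w0=0 w2=1 w1=0 w4=0 w5=0 w3=0 w9=0 clk=1 w7=0
  Δ1: clk:1→0
  (1Δ to stable)
t=8 Δ0: w0=0 w2=1 w1=0 w4=0 w5=0 w3=0 w9=0 clk=0 w7=0
  Δ1: clk:0→1
  Δ2: w2:1→0, w3:0→1
  Δ3: w7:0→1
  Δ4: w1:0→1, w9:0→1
  (4Δ to stable)
t=9 Δ0: w0=0 w2=0 w1=1 w4=0 w5=0 w3=1 w9=1 clk=1 w7=1
  Δ1: clk:1→0
  (1Δ to stable)
t=10 Δ0: w0=0 w2=0 w1=1 w4=0 w5=0 w3=1 w9=1 clk=0 w7=1
  Δ1: clk:0→1
  Δ2: w2:0→1, w3:1→0
  Δ3: w7:1→0
  Δ4: w1:1→0, w9:1→0
  (4Δ to stable)
t=11 Δ0: w0=0 w2=1 w1=0 w4=0 w5=0 w3=0 w9=0 clk=1 w7=0
  Δ1: clk:1→0
  (1Δ to stable)
t=12 Δ0: w0=0 w2=1 w1=0 w4=0 w5=0 w3=0 w9=0 clk=0 w7=0
  Δ1: clk:0→1
  Δ2: w2:1→0, w3:0→1
  Δ3: w7:0→1
  Δ4: w1:0→1, w9:0→1
  (4Δ to stable)
t=13 Δ0: w0=0 w2=0 w1=1 w4=0 w5=0 w3=1 w9=1 clk=1 w7=1
  Δ1: clk:1→0
  (1Δ to stable)
t=14 Δ0: w0=0 w2=0 w1=1 w4=0 w5=0 w3=1 w9=1 clk=0 w7=1
  Δ1: clk:0→1
  Δ2: w2:0→1, w3:1→0
  Δ3: w7:1→0
  Δ4: w1:1→0, w9:1→0
  (4Δ to stable)
t=15 Δ0: w0=0 w2=1 w1=0 w4=0 w5=0 w3=0 w9=0 clk=1 w7=0
  Δ1: clk:1→0
  (1Δ to stable)
t=16 Δ0: w0=0 w2=1 w1=0 w4=0 w5=0 w3=0 w9=0 clk=0 w7=0
  Δ1: clk:0→1
  Δ2: w2:1→0, w3:0→1
  Δ3: w7:0→1
  Δ4: w1:0→1, w9:0→1
  (4Δ to stable)
t=17 Δ0: w0=0 w2=0 w1=1 w4=0 w5=0 w3=1 w9=1 clk=1 w7=1
  Δ1: clk:1→0
  (1Δ to stable)

4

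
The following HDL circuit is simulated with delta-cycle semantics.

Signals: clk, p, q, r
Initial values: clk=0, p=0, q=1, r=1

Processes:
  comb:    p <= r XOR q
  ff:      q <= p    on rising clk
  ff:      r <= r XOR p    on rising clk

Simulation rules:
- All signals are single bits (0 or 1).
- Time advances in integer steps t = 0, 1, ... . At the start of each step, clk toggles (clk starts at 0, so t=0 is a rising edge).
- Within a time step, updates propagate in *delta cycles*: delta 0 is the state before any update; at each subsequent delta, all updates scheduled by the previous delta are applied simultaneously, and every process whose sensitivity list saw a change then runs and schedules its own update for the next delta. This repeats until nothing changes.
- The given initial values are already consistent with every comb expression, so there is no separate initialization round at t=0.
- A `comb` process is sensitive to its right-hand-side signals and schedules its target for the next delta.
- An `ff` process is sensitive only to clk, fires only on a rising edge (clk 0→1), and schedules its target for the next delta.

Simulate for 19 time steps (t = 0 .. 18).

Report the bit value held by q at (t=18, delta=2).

t0.Δ0 r=1 q=1 p=0 clk=0
t0.Δ1 r=1 q=1 p=0 clk=1
t0.Δ2 r=1 q=0 p=0 clk=1
t0.Δ3 r=1 q=0 p=1 clk=1
t1.Δ0 r=1 q=0 p=1 clk=1
t1.Δ1 r=1 q=0 p=1 clk=0
t2.Δ0 r=1 q=0 p=1 clk=0
t2.Δ1 r=1 q=0 p=1 clk=1
t2.Δ2 r=0 q=1 p=1 clk=1
t3.Δ0 r=0 q=1 p=1 clk=1
t3.Δ1 r=0 q=1 p=1 clk=0
t4.Δ0 r=0 q=1 p=1 clk=0
t4.Δ1 r=0 q=1 p=1 clk=1
t4.Δ2 r=1 q=1 p=1 clk=1
t4.Δ3 r=1 q=1 p=0 clk=1
t5.Δ0 r=1 q=1 p=0 clk=1
t5.Δ1 r=1 q=1 p=0 clk=0
t6.Δ0 r=1 q=1 p=0 clk=0
t6.Δ1 r=1 q=1 p=0 clk=1
t6.Δ2 r=1 q=0 p=0 clk=1
t6.Δ3 r=1 q=0 p=1 clk=1
t7.Δ0 r=1 q=0 p=1 clk=1
t7.Δ1 r=1 q=0 p=1 clk=0
t8.Δ0 r=1 q=0 p=1 clk=0
t8.Δ1 r=1 q=0 p=1 clk=1
t8.Δ2 r=0 q=1 p=1 clk=1
t9.Δ0 r=0 q=1 p=1 clk=1
t9.Δ1 r=0 q=1 p=1 clk=0
t10.Δ0 r=0 q=1 p=1 clk=0
t10.Δ1 r=0 q=1 p=1 clk=1
t10.Δ2 r=1 q=1 p=1 clk=1
t10.Δ3 r=1 q=1 p=0 clk=1
t11.Δ0 r=1 q=1 p=0 clk=1
t11.Δ1 r=1 q=1 p=0 clk=0
t12.Δ0 r=1 q=1 p=0 clk=0
t12.Δ1 r=1 q=1 p=0 clk=1
t12.Δ2 r=1 q=0 p=0 clk=1
t12.Δ3 r=1 q=0 p=1 clk=1
t13.Δ0 r=1 q=0 p=1 clk=1
t13.Δ1 r=1 q=0 p=1 clk=0
t14.Δ0 r=1 q=0 p=1 clk=0
t14.Δ1 r=1 q=0 p=1 clk=1
t14.Δ2 r=0 q=1 p=1 clk=1
t15.Δ0 r=0 q=1 p=1 clk=1
t15.Δ1 r=0 q=1 p=1 clk=0
t16.Δ0 r=0 q=1 p=1 clk=0
t16.Δ1 r=0 q=1 p=1 clk=1
t16.Δ2 r=1 q=1 p=1 clk=1
t16.Δ3 r=1 q=1 p=0 clk=1
t17.Δ0 r=1 q=1 p=0 clk=1
t17.Δ1 r=1 q=1 p=0 clk=0
t18.Δ0 r=1 q=1 p=0 clk=0
t18.Δ1 r=1 q=1 p=0 clk=1
t18.Δ2 r=1 q=0 p=0 clk=1
t18.Δ3 r=1 q=0 p=1 clk=1

0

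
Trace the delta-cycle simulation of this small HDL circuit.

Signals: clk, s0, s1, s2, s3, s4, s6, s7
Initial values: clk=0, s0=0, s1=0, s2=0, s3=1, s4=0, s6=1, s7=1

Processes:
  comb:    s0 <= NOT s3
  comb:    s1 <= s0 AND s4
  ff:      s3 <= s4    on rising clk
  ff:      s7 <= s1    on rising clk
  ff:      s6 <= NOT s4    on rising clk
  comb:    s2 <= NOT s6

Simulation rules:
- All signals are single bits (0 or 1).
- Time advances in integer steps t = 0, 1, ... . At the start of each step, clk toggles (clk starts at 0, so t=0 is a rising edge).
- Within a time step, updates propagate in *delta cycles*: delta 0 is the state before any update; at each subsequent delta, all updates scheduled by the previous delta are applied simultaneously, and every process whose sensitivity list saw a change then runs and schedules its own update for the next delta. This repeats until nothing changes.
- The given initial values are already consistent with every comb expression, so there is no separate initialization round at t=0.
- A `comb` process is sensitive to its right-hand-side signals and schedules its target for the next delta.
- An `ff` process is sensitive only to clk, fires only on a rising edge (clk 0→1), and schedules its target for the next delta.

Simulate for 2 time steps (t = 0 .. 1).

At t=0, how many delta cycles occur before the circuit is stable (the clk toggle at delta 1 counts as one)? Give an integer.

[bits: s1,clk,s6,s4,s2,s7,s3,s0]
t=0: Δ0=00100110 Δ1=01100110 Δ2=01100000 Δ3=01100001 | 3Δ
t=1: Δ0=01100001 Δ1=00100001 | 1Δ

3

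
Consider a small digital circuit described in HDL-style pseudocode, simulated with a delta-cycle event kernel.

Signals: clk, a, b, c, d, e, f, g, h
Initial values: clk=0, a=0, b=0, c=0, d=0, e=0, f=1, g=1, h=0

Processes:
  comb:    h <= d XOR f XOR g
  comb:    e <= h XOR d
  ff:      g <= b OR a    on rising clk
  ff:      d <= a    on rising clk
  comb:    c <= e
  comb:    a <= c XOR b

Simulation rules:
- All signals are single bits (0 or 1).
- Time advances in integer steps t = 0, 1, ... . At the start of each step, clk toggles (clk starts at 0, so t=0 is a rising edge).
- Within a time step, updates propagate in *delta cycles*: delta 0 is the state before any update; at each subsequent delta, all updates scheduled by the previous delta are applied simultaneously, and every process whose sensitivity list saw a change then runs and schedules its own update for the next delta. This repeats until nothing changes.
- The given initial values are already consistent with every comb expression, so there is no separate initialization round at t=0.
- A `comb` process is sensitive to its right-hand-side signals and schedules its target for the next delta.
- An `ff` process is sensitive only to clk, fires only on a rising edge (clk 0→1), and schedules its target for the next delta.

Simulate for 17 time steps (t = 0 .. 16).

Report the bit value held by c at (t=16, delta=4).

1

t0.Δ0 g=1 d=0 c=0 a=0 b=0 e=0 f=1 h=0 clk=0
t0.Δ1 g=1 d=0 c=0 a=0 b=0 e=0 f=1 h=0 clk=1
t0.Δ2 g=0 d=0 c=0 a=0 b=0 e=0 f=1 h=0 clk=1
t0.Δ3 g=0 d=0 c=0 a=0 b=0 e=0 f=1 h=1 clk=1
t0.Δ4 g=0 d=0 c=0 a=0 b=0 e=1 f=1 h=1 clk=1
t0.Δ5 g=0 d=0 c=1 a=0 b=0 e=1 f=1 h=1 clk=1
t0.Δ6 g=0 d=0 c=1 a=1 b=0 e=1 f=1 h=1 clk=1
t1.Δ0 g=0 d=0 c=1 a=1 b=0 e=1 f=1 h=1 clk=1
t1.Δ1 g=0 d=0 c=1 a=1 b=0 e=1 f=1 h=1 clk=0
t2.Δ0 g=0 d=0 c=1 a=1 b=0 e=1 f=1 h=1 clk=0
t2.Δ1 g=0 d=0 c=1 a=1 b=0 e=1 f=1 h=1 clk=1
t2.Δ2 g=1 d=1 c=1 a=1 b=0 e=1 f=1 h=1 clk=1
t2.Δ3 g=1 d=1 c=1 a=1 b=0 e=0 f=1 h=1 clk=1
t2.Δ4 g=1 d=1 c=0 a=1 b=0 e=0 f=1 h=1 clk=1
t2.Δ5 g=1 d=1 c=0 a=0 b=0 e=0 f=1 h=1 clk=1
t3.Δ0 g=1 d=1 c=0 a=0 b=0 e=0 f=1 h=1 clk=1
t3.Δ1 g=1 d=1 c=0 a=0 b=0 e=0 f=1 h=1 clk=0
t4.Δ0 g=1 d=1 c=0 a=0 b=0 e=0 f=1 h=1 clk=0
t4.Δ1 g=1 d=1 c=0 a=0 b=0 e=0 f=1 h=1 clk=1
t4.Δ2 g=0 d=0 c=0 a=0 b=0 e=0 f=1 h=1 clk=1
t4.Δ3 g=0 d=0 c=0 a=0 b=0 e=1 f=1 h=1 clk=1
t4.Δ4 g=0 d=0 c=1 a=0 b=0 e=1 f=1 h=1 clk=1
t4.Δ5 g=0 d=0 c=1 a=1 b=0 e=1 f=1 h=1 clk=1
t5.Δ0 g=0 d=0 c=1 a=1 b=0 e=1 f=1 h=1 clk=1
t5.Δ1 g=0 d=0 c=1 a=1 b=0 e=1 f=1 h=1 clk=0
t6.Δ0 g=0 d=0 c=1 a=1 b=0 e=1 f=1 h=1 clk=0
t6.Δ1 g=0 d=0 c=1 a=1 b=0 e=1 f=1 h=1 clk=1
t6.Δ2 g=1 d=1 c=1 a=1 b=0 e=1 f=1 h=1 clk=1
t6.Δ3 g=1 d=1 c=1 a=1 b=0 e=0 f=1 h=1 clk=1
t6.Δ4 g=1 d=1 c=0 a=1 b=0 e=0 f=1 h=1 clk=1
t6.Δ5 g=1 d=1 c=0 a=0 b=0 e=0 f=1 h=1 clk=1
t7.Δ0 g=1 d=1 c=0 a=0 b=0 e=0 f=1 h=1 clk=1
t7.Δ1 g=1 d=1 c=0 a=0 b=0 e=0 f=1 h=1 clk=0
t8.Δ0 g=1 d=1 c=0 a=0 b=0 e=0 f=1 h=1 clk=0
t8.Δ1 g=1 d=1 c=0 a=0 b=0 e=0 f=1 h=1 clk=1
t8.Δ2 g=0 d=0 c=0 a=0 b=0 e=0 f=1 h=1 clk=1
t8.Δ3 g=0 d=0 c=0 a=0 b=0 e=1 f=1 h=1 clk=1
t8.Δ4 g=0 d=0 c=1 a=0 b=0 e=1 f=1 h=1 clk=1
t8.Δ5 g=0 d=0 c=1 a=1 b=0 e=1 f=1 h=1 clk=1
t9.Δ0 g=0 d=0 c=1 a=1 b=0 e=1 f=1 h=1 clk=1
t9.Δ1 g=0 d=0 c=1 a=1 b=0 e=1 f=1 h=1 clk=0
t10.Δ0 g=0 d=0 c=1 a=1 b=0 e=1 f=1 h=1 clk=0
t10.Δ1 g=0 d=0 c=1 a=1 b=0 e=1 f=1 h=1 clk=1
t10.Δ2 g=1 d=1 c=1 a=1 b=0 e=1 f=1 h=1 clk=1
t10.Δ3 g=1 d=1 c=1 a=1 b=0 e=0 f=1 h=1 clk=1
t10.Δ4 g=1 d=1 c=0 a=1 b=0 e=0 f=1 h=1 clk=1
t10.Δ5 g=1 d=1 c=0 a=0 b=0 e=0 f=1 h=1 clk=1
t11.Δ0 g=1 d=1 c=0 a=0 b=0 e=0 f=1 h=1 clk=1
t11.Δ1 g=1 d=1 c=0 a=0 b=0 e=0 f=1 h=1 clk=0
t12.Δ0 g=1 d=1 c=0 a=0 b=0 e=0 f=1 h=1 clk=0
t12.Δ1 g=1 d=1 c=0 a=0 b=0 e=0 f=1 h=1 clk=1
t12.Δ2 g=0 d=0 c=0 a=0 b=0 e=0 f=1 h=1 clk=1
t12.Δ3 g=0 d=0 c=0 a=0 b=0 e=1 f=1 h=1 clk=1
t12.Δ4 g=0 d=0 c=1 a=0 b=0 e=1 f=1 h=1 clk=1
t12.Δ5 g=0 d=0 c=1 a=1 b=0 e=1 f=1 h=1 clk=1
t13.Δ0 g=0 d=0 c=1 a=1 b=0 e=1 f=1 h=1 clk=1
t13.Δ1 g=0 d=0 c=1 a=1 b=0 e=1 f=1 h=1 clk=0
t14.Δ0 g=0 d=0 c=1 a=1 b=0 e=1 f=1 h=1 clk=0
t14.Δ1 g=0 d=0 c=1 a=1 b=0 e=1 f=1 h=1 clk=1
t14.Δ2 g=1 d=1 c=1 a=1 b=0 e=1 f=1 h=1 clk=1
t14.Δ3 g=1 d=1 c=1 a=1 b=0 e=0 f=1 h=1 clk=1
t14.Δ4 g=1 d=1 c=0 a=1 b=0 e=0 f=1 h=1 clk=1
t14.Δ5 g=1 d=1 c=0 a=0 b=0 e=0 f=1 h=1 clk=1
t15.Δ0 g=1 d=1 c=0 a=0 b=0 e=0 f=1 h=1 clk=1
t15.Δ1 g=1 d=1 c=0 a=0 b=0 e=0 f=1 h=1 clk=0
t16.Δ0 g=1 d=1 c=0 a=0 b=0 e=0 f=1 h=1 clk=0
t16.Δ1 g=1 d=1 c=0 a=0 b=0 e=0 f=1 h=1 clk=1
t16.Δ2 g=0 d=0 c=0 a=0 b=0 e=0 f=1 h=1 clk=1
t16.Δ3 g=0 d=0 c=0 a=0 b=0 e=1 f=1 h=1 clk=1
t16.Δ4 g=0 d=0 c=1 a=0 b=0 e=1 f=1 h=1 clk=1
t16.Δ5 g=0 d=0 c=1 a=1 b=0 e=1 f=1 h=1 clk=1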